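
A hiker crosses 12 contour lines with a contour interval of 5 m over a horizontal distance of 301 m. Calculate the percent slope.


elevation change = 12 * 5 = 60 m
slope = 60 / 301 * 100 = 19.9%

19.9%


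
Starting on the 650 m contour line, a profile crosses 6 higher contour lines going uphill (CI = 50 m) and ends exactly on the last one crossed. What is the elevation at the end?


elevation = 650 + 6 * 50 = 950 m

950 m


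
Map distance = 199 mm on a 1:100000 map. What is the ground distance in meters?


ground = 199 mm * 100000 / 1000 = 19900.0 m

19900.0 m


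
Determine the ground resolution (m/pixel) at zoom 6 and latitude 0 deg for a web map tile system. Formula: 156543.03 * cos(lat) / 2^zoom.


res = 156543.03 * cos(0) / 2^6 = 156543.03 * 1.0 / 64 = 2445.98 m/pixel

2445.98 m/pixel


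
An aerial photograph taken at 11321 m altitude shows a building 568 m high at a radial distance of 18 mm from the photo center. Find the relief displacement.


d = h * r / H = 568 * 18 / 11321 = 0.9 mm

0.9 mm


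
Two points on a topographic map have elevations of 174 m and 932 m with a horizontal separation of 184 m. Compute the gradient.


gradient = (932 - 174) / 184 = 758 / 184 = 4.1196

4.1196


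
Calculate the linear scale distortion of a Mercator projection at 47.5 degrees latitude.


SF = 1 / cos(47.5) = 1 / 0.67559 = 1.48

1.48


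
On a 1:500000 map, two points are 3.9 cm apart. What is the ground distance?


ground = 3.9 cm * 500000 / 100 = 19500.0 m = 19.5 km

19.5 km


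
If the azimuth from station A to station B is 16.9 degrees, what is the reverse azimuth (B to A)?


back azimuth = (16.9 + 180) mod 360 = 196.9 degrees

196.9 degrees


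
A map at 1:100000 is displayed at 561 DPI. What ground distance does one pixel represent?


pixel_cm = 2.54 / 561 ≈ 0.004528 cm
ground = pixel_cm * 100000 / 100 = 2.54 * 100000 / (561 * 100) = 254000 / 56100 ≈ 4.53 m

4.53 m


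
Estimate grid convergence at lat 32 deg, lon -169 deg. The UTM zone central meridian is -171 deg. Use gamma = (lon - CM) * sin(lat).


gamma = (-169 - -171) * sin(32) = 2 * 0.529919 = 1.06 degrees

1.06 degrees


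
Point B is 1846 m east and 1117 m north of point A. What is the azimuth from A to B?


az = atan2(1846, 1117) = 58.8 deg
adjusted to 0-360: 58.8 degrees

58.8 degrees


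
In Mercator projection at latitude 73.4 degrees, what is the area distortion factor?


area_distortion = 1/cos^2(73.4) = 12.252

12.252


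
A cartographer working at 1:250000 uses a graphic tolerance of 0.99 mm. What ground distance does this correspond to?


ground = 0.99 mm * 250000 / 1000 = 247.5 m

247.5 m


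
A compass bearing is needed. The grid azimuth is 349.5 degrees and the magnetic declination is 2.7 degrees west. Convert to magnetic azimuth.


magnetic azimuth = grid azimuth - declination (east +ve)
mag_az = 349.5 - -2.7 = 352.2 degrees

352.2 degrees


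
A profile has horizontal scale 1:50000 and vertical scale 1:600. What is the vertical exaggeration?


VE = horizontal_scale / vertical_scale = 50000 / 600 ≈ 83.3

83.3x


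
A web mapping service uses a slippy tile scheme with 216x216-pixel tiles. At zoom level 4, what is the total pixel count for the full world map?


tiles per axis = 2^4 = 16
total tiles = 16^2 = 256
pixels per axis = 16 * 216 = 3456
total pixels = 3456^2 = 11943936

11943936 pixels


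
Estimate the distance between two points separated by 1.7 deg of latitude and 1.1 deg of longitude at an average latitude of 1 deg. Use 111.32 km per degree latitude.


dlat_km = 1.7 * 111.32 = 189.244
dlon_km = 1.1 * 111.32 * cos(1) ≈ 122.433
dist = sqrt(189.244^2 + 122.433^2) ≈ 225.4 km

225.4 km


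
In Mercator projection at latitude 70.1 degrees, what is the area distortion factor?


area_distortion = 1/cos^2(70.1) = 8.631

8.631


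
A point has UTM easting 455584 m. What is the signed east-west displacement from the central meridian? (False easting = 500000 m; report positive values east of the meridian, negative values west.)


displacement = 455584 - 500000 = -44416 m

-44416 m


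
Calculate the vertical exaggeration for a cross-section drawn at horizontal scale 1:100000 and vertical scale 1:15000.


VE = horizontal_scale / vertical_scale = 100000 / 15000 ≈ 6.7

6.7x


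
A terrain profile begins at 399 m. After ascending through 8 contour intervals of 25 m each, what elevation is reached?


elevation = 399 + 8 * 25 = 599 m

599 m


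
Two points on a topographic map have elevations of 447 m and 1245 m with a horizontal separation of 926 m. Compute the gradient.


gradient = (1245 - 447) / 926 = 798 / 926 = 0.8618

0.8618


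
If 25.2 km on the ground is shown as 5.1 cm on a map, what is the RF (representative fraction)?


ground = 25.2 km = 2520000 cm; RF denominator = ground / map = 2520000 / 5.1 ≈ 494118; RF = 1:494118

1:494118


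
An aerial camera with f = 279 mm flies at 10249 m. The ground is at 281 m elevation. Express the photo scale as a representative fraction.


scale = f / (H - h) = 279 mm / 9968 m = 279 / 9968000 = 1:35728

1:35728


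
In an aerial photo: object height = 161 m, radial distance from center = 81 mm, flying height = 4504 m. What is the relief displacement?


d = h * r / H = 161 * 81 / 4504 = 2.9 mm

2.9 mm


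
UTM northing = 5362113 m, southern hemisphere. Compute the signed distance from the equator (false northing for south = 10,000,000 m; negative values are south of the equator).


For southern: actual = 5362113 - 10000000 = -4637887 m

-4637887 m


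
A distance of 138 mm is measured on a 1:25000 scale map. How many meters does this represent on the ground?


ground = 138 mm * 25000 / 1000 = 3450.0 m

3450.0 m


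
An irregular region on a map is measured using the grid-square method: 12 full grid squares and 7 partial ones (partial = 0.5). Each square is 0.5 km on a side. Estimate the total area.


effective squares = 12 + 7 * 0.5 = 15.5
area = 15.5 * 0.25 = 3.875 km^2

3.875 km^2


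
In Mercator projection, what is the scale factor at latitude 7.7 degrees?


SF = 1 / cos(7.7) = 1 / 0.990983 = 1.009

1.009


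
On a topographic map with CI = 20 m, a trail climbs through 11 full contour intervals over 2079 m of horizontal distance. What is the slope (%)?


elevation change = 11 * 20 = 220 m
slope = 220 / 2079 * 100 = 10.6%

10.6%


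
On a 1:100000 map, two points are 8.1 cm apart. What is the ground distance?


ground = 8.1 cm * 100000 / 100 = 8100.0 m = 8.1 km

8.1 km


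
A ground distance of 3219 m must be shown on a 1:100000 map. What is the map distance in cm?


map_cm = 3219 * 100 / 100000 = 3.219 cm ≈ 3.22 cm

3.22 cm


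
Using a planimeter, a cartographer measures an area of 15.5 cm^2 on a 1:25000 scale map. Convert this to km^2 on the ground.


ground_area = 15.5 * (25000/100)^2 = 968750.0 m^2 = 0.96875 km^2 ≈ 0.969 km^2

0.969 km^2


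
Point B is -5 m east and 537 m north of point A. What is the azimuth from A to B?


az = atan2(-5, 537) = -0.5 deg
adjusted to 0-360: 359.5 degrees

359.5 degrees


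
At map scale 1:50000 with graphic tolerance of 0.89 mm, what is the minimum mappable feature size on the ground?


ground = 0.89 mm * 50000 / 1000 = 44.5 m

44.5 m


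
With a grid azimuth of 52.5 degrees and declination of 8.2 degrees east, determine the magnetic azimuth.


magnetic azimuth = grid azimuth - declination (east +ve)
mag_az = 52.5 - 8.2 = 44.3 degrees

44.3 degrees


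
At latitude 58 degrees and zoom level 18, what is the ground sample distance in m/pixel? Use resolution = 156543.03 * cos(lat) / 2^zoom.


res = 156543.03 * cos(58) / 2^18 = 156543.03 * 0.52991926 / 262144 = 0.32 m/pixel

0.32 m/pixel


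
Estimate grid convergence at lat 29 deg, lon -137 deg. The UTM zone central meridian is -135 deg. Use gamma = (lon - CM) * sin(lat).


gamma = (-137 - -135) * sin(29) = -2 * 0.48481 = -0.97 degrees

-0.97 degrees


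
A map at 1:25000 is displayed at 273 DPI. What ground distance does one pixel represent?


pixel_cm = 2.54 / 273 ≈ 0.009304 cm
ground = pixel_cm * 25000 / 100 = 2.54 * 25000 / (273 * 100) = 63500 / 27300 ≈ 2.33 m

2.33 m


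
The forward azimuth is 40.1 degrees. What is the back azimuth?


back azimuth = (40.1 + 180) mod 360 = 220.1 degrees

220.1 degrees


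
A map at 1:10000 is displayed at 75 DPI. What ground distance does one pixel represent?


pixel_cm = 2.54 / 75 ≈ 0.033867 cm
ground = pixel_cm * 10000 / 100 = 2.54 * 10000 / (75 * 100) = 25400 / 7500 ≈ 3.39 m

3.39 m


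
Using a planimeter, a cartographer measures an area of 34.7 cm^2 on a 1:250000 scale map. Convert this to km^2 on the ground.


ground_area = 34.7 * (250000/100)^2 = 216875000.0 m^2 = 216.875 km^2

216.875 km^2


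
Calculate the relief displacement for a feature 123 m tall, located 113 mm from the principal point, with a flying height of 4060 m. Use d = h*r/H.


d = h * r / H = 123 * 113 / 4060 = 3.42 mm

3.42 mm


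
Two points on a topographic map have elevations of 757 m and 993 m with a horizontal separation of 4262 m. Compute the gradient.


gradient = (993 - 757) / 4262 = 236 / 4262 = 0.0554

0.0554


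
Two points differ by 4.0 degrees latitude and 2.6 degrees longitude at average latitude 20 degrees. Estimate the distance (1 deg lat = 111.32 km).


dlat_km = 4.0 * 111.32 = 445.28
dlon_km = 2.6 * 111.32 * cos(20) ≈ 271.977
dist = sqrt(445.28^2 + 271.977^2) ≈ 521.8 km

521.8 km


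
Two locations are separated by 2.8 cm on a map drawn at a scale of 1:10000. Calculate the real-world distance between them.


ground = 2.8 cm * 10000 / 100 = 280.0 m

280.0 m


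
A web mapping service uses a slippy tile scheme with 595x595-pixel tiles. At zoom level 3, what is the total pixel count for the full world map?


tiles per axis = 2^3 = 8
total tiles = 8^2 = 64
pixels per axis = 8 * 595 = 4760
total pixels = 4760^2 = 22657600

22657600 pixels


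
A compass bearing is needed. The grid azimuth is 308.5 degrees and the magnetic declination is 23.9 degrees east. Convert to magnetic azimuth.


magnetic azimuth = grid azimuth - declination (east +ve)
mag_az = 308.5 - 23.9 = 284.6 degrees

284.6 degrees


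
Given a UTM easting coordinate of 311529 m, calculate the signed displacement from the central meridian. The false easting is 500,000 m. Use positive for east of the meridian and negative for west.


displacement = 311529 - 500000 = -188471 m

-188471 m


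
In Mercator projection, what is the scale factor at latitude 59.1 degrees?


SF = 1 / cos(59.1) = 1 / 0.513541 = 1.947

1.947


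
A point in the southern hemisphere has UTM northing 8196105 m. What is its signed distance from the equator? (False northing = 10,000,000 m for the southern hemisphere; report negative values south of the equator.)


For southern: actual = 8196105 - 10000000 = -1803895 m

-1803895 m


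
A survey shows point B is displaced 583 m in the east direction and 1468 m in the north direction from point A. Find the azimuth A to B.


az = atan2(583, 1468) = 21.7 deg
adjusted to 0-360: 21.7 degrees

21.7 degrees


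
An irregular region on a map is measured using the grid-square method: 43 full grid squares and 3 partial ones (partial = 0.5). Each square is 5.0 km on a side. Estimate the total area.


effective squares = 43 + 3 * 0.5 = 44.5
area = 44.5 * 25.0 = 1112.5 km^2

1112.5 km^2


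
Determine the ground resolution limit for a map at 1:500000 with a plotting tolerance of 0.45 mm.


ground = 0.45 mm * 500000 / 1000 = 225.0 m

225.0 m


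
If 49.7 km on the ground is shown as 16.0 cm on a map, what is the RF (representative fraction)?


ground = 49.7 km = 4970000 cm; RF denominator = ground / map = 4970000 / 16.0 = 310625; RF = 1:310625

1:310625


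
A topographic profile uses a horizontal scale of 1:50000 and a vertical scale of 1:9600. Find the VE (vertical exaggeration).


VE = horizontal_scale / vertical_scale = 50000 / 9600 ≈ 5.2

5.2x


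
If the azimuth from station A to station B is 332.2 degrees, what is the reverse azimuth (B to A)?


back azimuth = (332.2 + 180) mod 360 = 152.2 degrees

152.2 degrees


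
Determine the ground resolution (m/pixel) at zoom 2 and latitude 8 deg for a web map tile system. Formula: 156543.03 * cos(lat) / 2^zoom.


res = 156543.03 * cos(8) / 2^2 = 156543.03 * 0.99026807 / 4 = 38754.89 m/pixel

38754.89 m/pixel


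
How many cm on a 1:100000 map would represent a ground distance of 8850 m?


map_cm = 8850 * 100 / 100000 = 8.85 cm

8.85 cm


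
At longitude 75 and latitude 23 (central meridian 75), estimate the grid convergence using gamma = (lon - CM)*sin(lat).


gamma = (75 - 75) * sin(23) = 0 * 0.390731 = 0.0 degrees

0.0 degrees


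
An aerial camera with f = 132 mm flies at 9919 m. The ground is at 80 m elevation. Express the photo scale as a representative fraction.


scale = f / (H - h) = 132 mm / 9839 m = 132 / 9839000 = 1:74538

1:74538


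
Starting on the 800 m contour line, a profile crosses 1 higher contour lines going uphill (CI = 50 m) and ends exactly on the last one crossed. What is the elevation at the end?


elevation = 800 + 1 * 50 = 850 m

850 m


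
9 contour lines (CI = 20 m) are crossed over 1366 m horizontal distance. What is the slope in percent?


elevation change = 9 * 20 = 180 m
slope = 180 / 1366 * 100 = 13.2%

13.2%


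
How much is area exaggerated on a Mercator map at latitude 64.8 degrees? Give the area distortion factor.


area_distortion = 1/cos^2(64.8) = 5.516

5.516


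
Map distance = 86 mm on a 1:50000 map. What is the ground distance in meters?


ground = 86 mm * 50000 / 1000 = 4300.0 m

4300.0 m


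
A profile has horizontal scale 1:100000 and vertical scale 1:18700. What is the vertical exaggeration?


VE = horizontal_scale / vertical_scale = 100000 / 18700 ≈ 5.3

5.3x


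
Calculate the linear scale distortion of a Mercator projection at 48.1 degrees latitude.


SF = 1 / cos(48.1) = 1 / 0.667833 = 1.497

1.497


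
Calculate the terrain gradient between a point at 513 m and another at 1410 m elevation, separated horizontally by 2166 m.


gradient = (1410 - 513) / 2166 = 897 / 2166 = 0.4141

0.4141


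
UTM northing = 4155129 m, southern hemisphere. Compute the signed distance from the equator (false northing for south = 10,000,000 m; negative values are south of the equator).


For southern: actual = 4155129 - 10000000 = -5844871 m

-5844871 m


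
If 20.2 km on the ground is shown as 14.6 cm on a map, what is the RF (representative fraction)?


ground = 20.2 km = 2020000 cm; RF denominator = ground / map = 2020000 / 14.6 ≈ 138356; RF = 1:138356

1:138356


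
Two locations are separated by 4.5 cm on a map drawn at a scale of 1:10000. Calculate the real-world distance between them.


ground = 4.5 cm * 10000 / 100 = 450.0 m

450.0 m


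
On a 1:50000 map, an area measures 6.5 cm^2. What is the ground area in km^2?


ground_area = 6.5 * (50000/100)^2 = 1625000.0 m^2 = 1.625 km^2

1.625 km^2


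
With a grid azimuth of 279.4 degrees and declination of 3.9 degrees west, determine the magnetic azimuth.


magnetic azimuth = grid azimuth - declination (east +ve)
mag_az = 279.4 - -3.9 = 283.3 degrees

283.3 degrees


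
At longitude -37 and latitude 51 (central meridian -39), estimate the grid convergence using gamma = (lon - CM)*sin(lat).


gamma = (-37 - -39) * sin(51) = 2 * 0.777146 = 1.554 degrees

1.554 degrees


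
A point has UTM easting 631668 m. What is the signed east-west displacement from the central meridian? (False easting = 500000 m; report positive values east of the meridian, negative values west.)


displacement = 631668 - 500000 = 131668 m

131668 m


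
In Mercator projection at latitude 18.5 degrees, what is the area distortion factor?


area_distortion = 1/cos^2(18.5) = 1.112

1.112


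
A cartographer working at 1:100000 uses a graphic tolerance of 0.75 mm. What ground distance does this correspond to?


ground = 0.75 mm * 100000 / 1000 = 75.0 m

75.0 m


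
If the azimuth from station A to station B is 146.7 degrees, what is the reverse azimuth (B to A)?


back azimuth = (146.7 + 180) mod 360 = 326.7 degrees

326.7 degrees


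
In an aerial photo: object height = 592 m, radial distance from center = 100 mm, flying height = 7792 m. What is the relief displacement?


d = h * r / H = 592 * 100 / 7792 = 7.6 mm

7.6 mm


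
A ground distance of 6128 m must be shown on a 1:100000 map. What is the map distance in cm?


map_cm = 6128 * 100 / 100000 = 6.128 cm ≈ 6.13 cm

6.13 cm


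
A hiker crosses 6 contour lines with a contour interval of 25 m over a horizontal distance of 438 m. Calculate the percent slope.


elevation change = 6 * 25 = 150 m
slope = 150 / 438 * 100 = 34.2%

34.2%


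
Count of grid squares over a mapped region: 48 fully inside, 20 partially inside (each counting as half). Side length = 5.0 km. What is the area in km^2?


effective squares = 48 + 20 * 0.5 = 58.0
area = 58.0 * 25.0 = 1450.0 km^2

1450.0 km^2


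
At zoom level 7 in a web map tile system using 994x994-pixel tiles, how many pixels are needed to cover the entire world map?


tiles per axis = 2^7 = 128
total tiles = 128^2 = 16384
pixels per axis = 128 * 994 = 127232
total pixels = 127232^2 = 16187981824

16187981824 pixels


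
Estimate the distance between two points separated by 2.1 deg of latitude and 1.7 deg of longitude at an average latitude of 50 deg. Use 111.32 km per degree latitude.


dlat_km = 2.1 * 111.32 = 233.772
dlon_km = 1.7 * 111.32 * cos(50) ≈ 121.644
dist = sqrt(233.772^2 + 121.644^2) ≈ 263.5 km

263.5 km


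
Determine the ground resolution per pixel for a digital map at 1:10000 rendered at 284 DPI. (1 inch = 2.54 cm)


pixel_cm = 2.54 / 284 ≈ 0.008944 cm
ground = pixel_cm * 10000 / 100 = 2.54 * 10000 / (284 * 100) = 25400 / 28400 ≈ 0.89 m

0.89 m


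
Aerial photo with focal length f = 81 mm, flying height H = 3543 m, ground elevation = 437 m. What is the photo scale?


scale = f / (H - h) = 81 mm / 3106 m = 81 / 3106000 = 1:38346

1:38346


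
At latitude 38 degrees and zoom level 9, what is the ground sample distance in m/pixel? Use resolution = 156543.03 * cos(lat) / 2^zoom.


res = 156543.03 * cos(38) / 2^9 = 156543.03 * 0.78801075 / 512 = 240.93 m/pixel

240.93 m/pixel


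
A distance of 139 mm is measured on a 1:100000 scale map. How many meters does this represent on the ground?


ground = 139 mm * 100000 / 1000 = 13900.0 m

13900.0 m


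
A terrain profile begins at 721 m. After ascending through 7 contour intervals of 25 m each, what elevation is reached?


elevation = 721 + 7 * 25 = 896 m

896 m


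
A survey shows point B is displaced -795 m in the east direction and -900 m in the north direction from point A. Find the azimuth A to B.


az = atan2(-795, -900) = -138.5 deg
adjusted to 0-360: 221.5 degrees

221.5 degrees


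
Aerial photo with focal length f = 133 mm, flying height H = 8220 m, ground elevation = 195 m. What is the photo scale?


scale = f / (H - h) = 133 mm / 8025 m = 133 / 8025000 = 1:60338

1:60338


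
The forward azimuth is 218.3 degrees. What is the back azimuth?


back azimuth = (218.3 + 180) mod 360 = 38.3 degrees

38.3 degrees


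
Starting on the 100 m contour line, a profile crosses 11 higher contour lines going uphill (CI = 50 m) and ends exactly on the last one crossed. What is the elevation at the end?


elevation = 100 + 11 * 50 = 650 m

650 m


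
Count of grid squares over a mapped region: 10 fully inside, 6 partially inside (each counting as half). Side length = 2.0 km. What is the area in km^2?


effective squares = 10 + 6 * 0.5 = 13.0
area = 13.0 * 4.0 = 52.0 km^2

52.0 km^2


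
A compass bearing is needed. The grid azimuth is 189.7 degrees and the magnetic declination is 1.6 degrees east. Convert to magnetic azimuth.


magnetic azimuth = grid azimuth - declination (east +ve)
mag_az = 189.7 - 1.6 = 188.1 degrees

188.1 degrees


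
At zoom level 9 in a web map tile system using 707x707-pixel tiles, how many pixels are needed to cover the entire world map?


tiles per axis = 2^9 = 512
total tiles = 512^2 = 262144
pixels per axis = 512 * 707 = 361984
total pixels = 361984^2 = 131032416256

131032416256 pixels


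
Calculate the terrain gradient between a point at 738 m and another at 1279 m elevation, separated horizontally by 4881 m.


gradient = (1279 - 738) / 4881 = 541 / 4881 = 0.1108

0.1108


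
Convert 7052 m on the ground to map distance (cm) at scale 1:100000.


map_cm = 7052 * 100 / 100000 = 7.052 cm ≈ 7.05 cm

7.05 cm


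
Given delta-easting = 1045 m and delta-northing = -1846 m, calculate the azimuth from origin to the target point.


az = atan2(1045, -1846) = 150.5 deg
adjusted to 0-360: 150.5 degrees

150.5 degrees


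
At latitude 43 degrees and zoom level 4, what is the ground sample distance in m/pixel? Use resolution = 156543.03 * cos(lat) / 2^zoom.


res = 156543.03 * cos(43) / 2^4 = 156543.03 * 0.7313537 / 16 = 7155.52 m/pixel

7155.52 m/pixel


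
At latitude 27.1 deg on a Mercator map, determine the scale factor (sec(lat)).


SF = 1 / cos(27.1) = 1 / 0.890213 = 1.123

1.123


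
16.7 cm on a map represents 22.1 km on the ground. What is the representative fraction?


ground = 22.1 km = 2210000 cm; RF denominator = ground / map = 2210000 / 16.7 ≈ 132335; RF = 1:132335

1:132335


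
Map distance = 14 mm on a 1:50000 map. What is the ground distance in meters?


ground = 14 mm * 50000 / 1000 = 700.0 m

700.0 m


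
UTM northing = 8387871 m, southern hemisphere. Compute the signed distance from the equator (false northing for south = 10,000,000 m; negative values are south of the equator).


For southern: actual = 8387871 - 10000000 = -1612129 m

-1612129 m


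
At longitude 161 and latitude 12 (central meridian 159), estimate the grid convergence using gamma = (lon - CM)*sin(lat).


gamma = (161 - 159) * sin(12) = 2 * 0.207912 = 0.416 degrees

0.416 degrees


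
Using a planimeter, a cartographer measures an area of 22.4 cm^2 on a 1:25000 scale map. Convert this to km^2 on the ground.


ground_area = 22.4 * (25000/100)^2 = 1400000.0 m^2 = 1.4 km^2

1.4 km^2


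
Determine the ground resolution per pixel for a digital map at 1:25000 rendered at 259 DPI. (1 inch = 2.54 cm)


pixel_cm = 2.54 / 259 ≈ 0.009807 cm
ground = pixel_cm * 25000 / 100 = 2.54 * 25000 / (259 * 100) = 63500 / 25900 ≈ 2.45 m

2.45 m


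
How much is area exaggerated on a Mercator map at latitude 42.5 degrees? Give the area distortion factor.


area_distortion = 1/cos^2(42.5) = 1.84

1.84


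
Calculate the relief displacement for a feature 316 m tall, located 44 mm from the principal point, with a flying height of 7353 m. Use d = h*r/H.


d = h * r / H = 316 * 44 / 7353 = 1.89 mm

1.89 mm


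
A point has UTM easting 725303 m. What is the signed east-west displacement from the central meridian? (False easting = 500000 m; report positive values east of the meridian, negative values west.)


displacement = 725303 - 500000 = 225303 m

225303 m


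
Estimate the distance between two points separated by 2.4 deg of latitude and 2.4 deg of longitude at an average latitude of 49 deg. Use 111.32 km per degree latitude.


dlat_km = 2.4 * 111.32 = 267.168
dlon_km = 2.4 * 111.32 * cos(49) ≈ 175.278
dist = sqrt(267.168^2 + 175.278^2) ≈ 319.5 km

319.5 km


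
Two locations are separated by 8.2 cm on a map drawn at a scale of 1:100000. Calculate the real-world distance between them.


ground = 8.2 cm * 100000 / 100 = 8200.0 m = 8.2 km

8.2 km


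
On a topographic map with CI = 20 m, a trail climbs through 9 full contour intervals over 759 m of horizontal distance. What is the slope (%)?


elevation change = 9 * 20 = 180 m
slope = 180 / 759 * 100 = 23.7%

23.7%


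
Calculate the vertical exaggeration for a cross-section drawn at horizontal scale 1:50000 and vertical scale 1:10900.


VE = horizontal_scale / vertical_scale = 50000 / 10900 ≈ 4.6

4.6x


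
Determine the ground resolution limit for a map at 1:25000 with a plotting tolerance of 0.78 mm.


ground = 0.78 mm * 25000 / 1000 = 19.5 m

19.5 m


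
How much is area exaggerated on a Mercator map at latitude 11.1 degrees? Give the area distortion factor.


area_distortion = 1/cos^2(11.1) = 1.038

1.038


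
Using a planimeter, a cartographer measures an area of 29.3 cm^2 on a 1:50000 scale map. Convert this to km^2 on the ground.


ground_area = 29.3 * (50000/100)^2 = 7325000.0 m^2 = 7.325 km^2

7.325 km^2


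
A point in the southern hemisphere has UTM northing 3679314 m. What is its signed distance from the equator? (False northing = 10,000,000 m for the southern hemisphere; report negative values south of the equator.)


For southern: actual = 3679314 - 10000000 = -6320686 m

-6320686 m


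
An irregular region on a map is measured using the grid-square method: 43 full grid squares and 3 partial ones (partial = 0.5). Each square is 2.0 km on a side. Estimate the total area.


effective squares = 43 + 3 * 0.5 = 44.5
area = 44.5 * 4.0 = 178.0 km^2

178.0 km^2


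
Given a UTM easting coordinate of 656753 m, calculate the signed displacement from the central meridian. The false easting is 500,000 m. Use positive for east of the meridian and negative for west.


displacement = 656753 - 500000 = 156753 m

156753 m


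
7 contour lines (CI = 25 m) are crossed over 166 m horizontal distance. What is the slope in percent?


elevation change = 7 * 25 = 175 m
slope = 175 / 166 * 100 = 105.4%

105.4%


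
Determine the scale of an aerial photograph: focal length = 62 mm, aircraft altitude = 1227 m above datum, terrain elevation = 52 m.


scale = f / (H - h) = 62 mm / 1175 m = 62 / 1175000 = 1:18952

1:18952


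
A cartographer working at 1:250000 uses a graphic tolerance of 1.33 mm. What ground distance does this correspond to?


ground = 1.33 mm * 250000 / 1000 = 332.5 m

332.5 m


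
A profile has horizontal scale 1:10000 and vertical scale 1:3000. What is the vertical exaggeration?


VE = horizontal_scale / vertical_scale = 10000 / 3000 ≈ 3.3

3.3x


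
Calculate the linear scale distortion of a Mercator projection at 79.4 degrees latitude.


SF = 1 / cos(79.4) = 1 / 0.183951 = 5.436

5.436


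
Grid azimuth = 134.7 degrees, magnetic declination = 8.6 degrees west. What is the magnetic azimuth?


magnetic azimuth = grid azimuth - declination (east +ve)
mag_az = 134.7 - -8.6 = 143.3 degrees

143.3 degrees


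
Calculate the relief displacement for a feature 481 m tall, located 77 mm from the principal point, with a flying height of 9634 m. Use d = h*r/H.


d = h * r / H = 481 * 77 / 9634 = 3.84 mm

3.84 mm


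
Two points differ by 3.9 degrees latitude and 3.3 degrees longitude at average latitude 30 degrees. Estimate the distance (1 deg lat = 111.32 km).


dlat_km = 3.9 * 111.32 = 434.148
dlon_km = 3.3 * 111.32 * cos(30) ≈ 318.14
dist = sqrt(434.148^2 + 318.14^2) ≈ 538.2 km

538.2 km


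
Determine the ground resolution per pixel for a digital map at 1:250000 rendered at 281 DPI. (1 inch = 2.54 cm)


pixel_cm = 2.54 / 281 ≈ 0.009039 cm
ground = pixel_cm * 250000 / 100 = 2.54 * 250000 / (281 * 100) = 635000 / 28100 ≈ 22.6 m

22.6 m


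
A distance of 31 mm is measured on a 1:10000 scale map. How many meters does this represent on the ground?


ground = 31 mm * 10000 / 1000 = 310.0 m

310.0 m


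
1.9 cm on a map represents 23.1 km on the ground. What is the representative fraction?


ground = 23.1 km = 2310000 cm; RF denominator = ground / map = 2310000 / 1.9 ≈ 1215789; RF = 1:1215789

1:1215789


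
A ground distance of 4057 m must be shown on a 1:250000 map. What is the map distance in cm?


map_cm = 4057 * 100 / 250000 = 1.6228 cm ≈ 1.62 cm

1.62 cm


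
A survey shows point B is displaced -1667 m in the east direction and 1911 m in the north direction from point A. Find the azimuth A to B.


az = atan2(-1667, 1911) = -41.1 deg
adjusted to 0-360: 318.9 degrees

318.9 degrees


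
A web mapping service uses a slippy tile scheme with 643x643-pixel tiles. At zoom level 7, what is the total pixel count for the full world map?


tiles per axis = 2^7 = 128
total tiles = 128^2 = 16384
pixels per axis = 128 * 643 = 82304
total pixels = 82304^2 = 6773948416

6773948416 pixels


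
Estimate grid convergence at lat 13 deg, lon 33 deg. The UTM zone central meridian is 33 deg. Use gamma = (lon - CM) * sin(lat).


gamma = (33 - 33) * sin(13) = 0 * 0.224951 = 0.0 degrees

0.0 degrees


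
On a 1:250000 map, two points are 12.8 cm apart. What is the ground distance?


ground = 12.8 cm * 250000 / 100 = 32000.0 m = 32.0 km

32.0 km


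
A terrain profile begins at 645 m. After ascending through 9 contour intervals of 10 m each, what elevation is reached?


elevation = 645 + 9 * 10 = 735 m

735 m


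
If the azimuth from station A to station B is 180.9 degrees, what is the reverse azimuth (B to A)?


back azimuth = (180.9 + 180) mod 360 = 0.9 degrees

0.9 degrees


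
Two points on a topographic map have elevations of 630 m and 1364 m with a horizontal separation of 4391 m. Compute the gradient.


gradient = (1364 - 630) / 4391 = 734 / 4391 = 0.1672

0.1672


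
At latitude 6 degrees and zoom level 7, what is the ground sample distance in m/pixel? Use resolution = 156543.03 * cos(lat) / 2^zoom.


res = 156543.03 * cos(6) / 2^7 = 156543.03 * 0.9945219 / 128 = 1216.29 m/pixel

1216.29 m/pixel


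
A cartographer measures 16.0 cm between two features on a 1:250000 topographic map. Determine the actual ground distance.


ground = 16.0 cm * 250000 / 100 = 40000.0 m = 40.0 km

40.0 km


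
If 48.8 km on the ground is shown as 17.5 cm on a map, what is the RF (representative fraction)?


ground = 48.8 km = 4880000 cm; RF denominator = ground / map = 4880000 / 17.5 ≈ 278857; RF = 1:278857

1:278857


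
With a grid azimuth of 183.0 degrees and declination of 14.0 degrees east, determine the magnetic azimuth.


magnetic azimuth = grid azimuth - declination (east +ve)
mag_az = 183.0 - 14.0 = 169.0 degrees

169.0 degrees


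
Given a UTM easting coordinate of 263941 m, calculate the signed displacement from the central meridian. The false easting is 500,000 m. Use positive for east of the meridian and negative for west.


displacement = 263941 - 500000 = -236059 m

-236059 m


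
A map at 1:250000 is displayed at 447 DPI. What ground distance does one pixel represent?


pixel_cm = 2.54 / 447 ≈ 0.005682 cm
ground = pixel_cm * 250000 / 100 = 2.54 * 250000 / (447 * 100) = 635000 / 44700 ≈ 14.21 m

14.21 m


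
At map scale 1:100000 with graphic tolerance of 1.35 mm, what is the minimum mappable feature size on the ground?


ground = 1.35 mm * 100000 / 1000 = 135.0 m

135.0 m


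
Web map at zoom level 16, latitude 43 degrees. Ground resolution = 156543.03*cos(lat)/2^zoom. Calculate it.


res = 156543.03 * cos(43) / 2^16 = 156543.03 * 0.7313537 / 65536 = 1.75 m/pixel

1.75 m/pixel


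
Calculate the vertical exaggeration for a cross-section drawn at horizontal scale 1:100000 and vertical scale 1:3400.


VE = horizontal_scale / vertical_scale = 100000 / 3400 ≈ 29.4

29.4x


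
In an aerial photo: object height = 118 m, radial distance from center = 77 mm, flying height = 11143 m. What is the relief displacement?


d = h * r / H = 118 * 77 / 11143 = 0.82 mm

0.82 mm


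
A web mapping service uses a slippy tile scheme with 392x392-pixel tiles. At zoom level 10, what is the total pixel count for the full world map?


tiles per axis = 2^10 = 1024
total tiles = 1024^2 = 1048576
pixels per axis = 1024 * 392 = 401408
total pixels = 401408^2 = 161128382464

161128382464 pixels


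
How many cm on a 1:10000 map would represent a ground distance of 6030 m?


map_cm = 6030 * 100 / 10000 = 60.3 cm

60.3 cm


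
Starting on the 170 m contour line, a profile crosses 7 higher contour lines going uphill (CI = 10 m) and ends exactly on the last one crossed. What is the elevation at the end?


elevation = 170 + 7 * 10 = 240 m

240 m


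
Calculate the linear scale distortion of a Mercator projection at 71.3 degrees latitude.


SF = 1 / cos(71.3) = 1 / 0.320613 = 3.119

3.119


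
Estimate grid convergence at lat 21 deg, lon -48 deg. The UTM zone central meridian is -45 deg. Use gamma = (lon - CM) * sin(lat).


gamma = (-48 - -45) * sin(21) = -3 * 0.358368 = -1.075 degrees

-1.075 degrees


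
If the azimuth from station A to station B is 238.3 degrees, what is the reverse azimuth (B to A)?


back azimuth = (238.3 + 180) mod 360 = 58.3 degrees

58.3 degrees


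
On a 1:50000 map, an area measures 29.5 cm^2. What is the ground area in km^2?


ground_area = 29.5 * (50000/100)^2 = 7375000.0 m^2 = 7.375 km^2

7.375 km^2


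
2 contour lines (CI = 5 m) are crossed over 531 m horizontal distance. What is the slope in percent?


elevation change = 2 * 5 = 10 m
slope = 10 / 531 * 100 = 1.9%

1.9%


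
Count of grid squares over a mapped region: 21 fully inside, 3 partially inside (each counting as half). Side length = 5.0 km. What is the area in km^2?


effective squares = 21 + 3 * 0.5 = 22.5
area = 22.5 * 25.0 = 562.5 km^2

562.5 km^2


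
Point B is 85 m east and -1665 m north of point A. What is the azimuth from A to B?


az = atan2(85, -1665) = 177.1 deg
adjusted to 0-360: 177.1 degrees

177.1 degrees


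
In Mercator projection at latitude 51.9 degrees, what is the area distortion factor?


area_distortion = 1/cos^2(51.9) = 2.627

2.627


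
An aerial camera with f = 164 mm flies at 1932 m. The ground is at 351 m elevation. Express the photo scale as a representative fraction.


scale = f / (H - h) = 164 mm / 1581 m = 164 / 1581000 = 1:9640

1:9640


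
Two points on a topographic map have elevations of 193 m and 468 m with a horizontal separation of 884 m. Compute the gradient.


gradient = (468 - 193) / 884 = 275 / 884 = 0.3111

0.3111


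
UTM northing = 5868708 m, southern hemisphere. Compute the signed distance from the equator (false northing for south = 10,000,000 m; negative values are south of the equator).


For southern: actual = 5868708 - 10000000 = -4131292 m

-4131292 m


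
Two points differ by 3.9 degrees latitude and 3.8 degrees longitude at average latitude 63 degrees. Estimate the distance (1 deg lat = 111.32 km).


dlat_km = 3.9 * 111.32 = 434.148
dlon_km = 3.8 * 111.32 * cos(63) ≈ 192.045
dist = sqrt(434.148^2 + 192.045^2) ≈ 474.7 km

474.7 km


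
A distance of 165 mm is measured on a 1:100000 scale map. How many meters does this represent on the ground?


ground = 165 mm * 100000 / 1000 = 16500.0 m

16500.0 m


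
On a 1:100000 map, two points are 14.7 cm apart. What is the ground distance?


ground = 14.7 cm * 100000 / 100 = 14700.0 m = 14.7 km

14.7 km


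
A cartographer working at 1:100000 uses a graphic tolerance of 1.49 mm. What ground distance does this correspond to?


ground = 1.49 mm * 100000 / 1000 = 149.0 m

149.0 m


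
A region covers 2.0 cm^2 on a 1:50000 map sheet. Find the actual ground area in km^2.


ground_area = 2.0 * (50000/100)^2 = 500000.0 m^2 = 0.5 km^2

0.5 km^2


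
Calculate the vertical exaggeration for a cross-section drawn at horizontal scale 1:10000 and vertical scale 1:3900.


VE = horizontal_scale / vertical_scale = 10000 / 3900 ≈ 2.6

2.6x


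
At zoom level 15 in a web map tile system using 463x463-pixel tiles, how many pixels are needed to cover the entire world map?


tiles per axis = 2^15 = 32768
total tiles = 32768^2 = 1073741824
pixels per axis = 32768 * 463 = 15171584
total pixels = 15171584^2 = 230176961069056

230176961069056 pixels


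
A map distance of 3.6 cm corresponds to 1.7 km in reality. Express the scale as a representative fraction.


ground = 1.7 km = 170000 cm; RF denominator = ground / map = 170000 / 3.6 ≈ 47222; RF = 1:47222

1:47222


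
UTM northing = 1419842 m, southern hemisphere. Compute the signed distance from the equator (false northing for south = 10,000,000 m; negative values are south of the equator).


For southern: actual = 1419842 - 10000000 = -8580158 m

-8580158 m


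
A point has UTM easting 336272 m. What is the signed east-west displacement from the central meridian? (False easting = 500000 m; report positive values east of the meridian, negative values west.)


displacement = 336272 - 500000 = -163728 m

-163728 m


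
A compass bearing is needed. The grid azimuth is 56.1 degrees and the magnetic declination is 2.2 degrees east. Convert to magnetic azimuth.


magnetic azimuth = grid azimuth - declination (east +ve)
mag_az = 56.1 - 2.2 = 53.9 degrees

53.9 degrees


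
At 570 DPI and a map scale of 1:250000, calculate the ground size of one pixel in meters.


pixel_cm = 2.54 / 570 ≈ 0.004456 cm
ground = pixel_cm * 250000 / 100 = 2.54 * 250000 / (570 * 100) = 635000 / 57000 ≈ 11.14 m

11.14 m


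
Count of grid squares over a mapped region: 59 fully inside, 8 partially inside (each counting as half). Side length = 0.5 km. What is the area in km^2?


effective squares = 59 + 8 * 0.5 = 63.0
area = 63.0 * 0.25 = 15.75 km^2

15.75 km^2


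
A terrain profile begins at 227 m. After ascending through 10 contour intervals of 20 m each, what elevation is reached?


elevation = 227 + 10 * 20 = 427 m

427 m


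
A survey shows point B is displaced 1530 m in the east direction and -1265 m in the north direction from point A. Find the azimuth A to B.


az = atan2(1530, -1265) = 129.6 deg
adjusted to 0-360: 129.6 degrees

129.6 degrees


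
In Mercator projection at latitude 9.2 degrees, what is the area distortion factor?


area_distortion = 1/cos^2(9.2) = 1.026

1.026


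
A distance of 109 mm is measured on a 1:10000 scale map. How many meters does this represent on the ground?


ground = 109 mm * 10000 / 1000 = 1090.0 m

1090.0 m


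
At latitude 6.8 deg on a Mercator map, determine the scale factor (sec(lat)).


SF = 1 / cos(6.8) = 1 / 0.992966 = 1.007

1.007


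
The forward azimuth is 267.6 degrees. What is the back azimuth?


back azimuth = (267.6 + 180) mod 360 = 87.6 degrees

87.6 degrees


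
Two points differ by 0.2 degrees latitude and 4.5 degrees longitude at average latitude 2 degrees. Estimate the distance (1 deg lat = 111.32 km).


dlat_km = 0.2 * 111.32 = 22.264
dlon_km = 4.5 * 111.32 * cos(2) ≈ 500.635
dist = sqrt(22.264^2 + 500.635^2) ≈ 501.1 km

501.1 km


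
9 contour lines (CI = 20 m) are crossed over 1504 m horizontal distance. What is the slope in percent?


elevation change = 9 * 20 = 180 m
slope = 180 / 1504 * 100 = 12.0%

12.0%


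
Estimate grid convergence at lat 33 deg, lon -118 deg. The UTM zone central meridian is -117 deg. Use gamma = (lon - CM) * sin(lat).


gamma = (-118 - -117) * sin(33) = -1 * 0.544639 = -0.545 degrees

-0.545 degrees


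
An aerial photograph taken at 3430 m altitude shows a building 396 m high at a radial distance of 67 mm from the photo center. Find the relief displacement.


d = h * r / H = 396 * 67 / 3430 = 7.74 mm

7.74 mm


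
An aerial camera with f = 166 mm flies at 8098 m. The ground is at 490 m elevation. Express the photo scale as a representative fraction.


scale = f / (H - h) = 166 mm / 7608 m = 166 / 7608000 = 1:45831

1:45831
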